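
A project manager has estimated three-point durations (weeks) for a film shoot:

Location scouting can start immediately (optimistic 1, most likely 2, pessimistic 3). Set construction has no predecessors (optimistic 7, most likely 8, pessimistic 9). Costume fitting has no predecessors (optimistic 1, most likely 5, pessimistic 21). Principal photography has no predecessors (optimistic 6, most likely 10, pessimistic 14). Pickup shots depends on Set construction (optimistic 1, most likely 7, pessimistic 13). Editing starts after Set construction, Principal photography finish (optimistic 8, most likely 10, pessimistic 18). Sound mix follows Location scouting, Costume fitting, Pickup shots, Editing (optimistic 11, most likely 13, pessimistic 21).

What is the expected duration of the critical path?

te_Location scouting = (1 + 4·2 + 3)/6 = 12/6 = 2
te_Set construction = (7 + 4·8 + 9)/6 = 48/6 = 8
te_Costume fitting = (1 + 4·5 + 21)/6 = 42/6 = 7
te_Principal photography = (6 + 4·10 + 14)/6 = 60/6 = 10
te_Pickup shots = (1 + 4·7 + 13)/6 = 42/6 = 7
te_Editing = (8 + 4·10 + 18)/6 = 66/6 = 11
te_Sound mix = (11 + 4·13 + 21)/6 = 84/6 = 14

Forward pass:
ES_Location scouting = 0; EF_Location scouting = 2
ES_Set construction = 0; EF_Set construction = 8
ES_Costume fitting = 0; EF_Costume fitting = 7
ES_Principal photography = 0; EF_Principal photography = 10
ES_Pickup shots = 8; EF_Pickup shots = 8+7 = 15
ES_Editing = max(EF_Set construction=8, EF_Principal photography=10) = 10; EF_Editing = 10+11 = 21
ES_Sound mix = max(EF_Location scouting=2, EF_Costume fitting=7, EF_Pickup shots=15, EF_Editing=21) = 21; EF_Sound mix = 21+14 = 35
Expected project duration μ = 35 weeks. Critical path: Principal photography → Editing → Sound mix.

35 weeks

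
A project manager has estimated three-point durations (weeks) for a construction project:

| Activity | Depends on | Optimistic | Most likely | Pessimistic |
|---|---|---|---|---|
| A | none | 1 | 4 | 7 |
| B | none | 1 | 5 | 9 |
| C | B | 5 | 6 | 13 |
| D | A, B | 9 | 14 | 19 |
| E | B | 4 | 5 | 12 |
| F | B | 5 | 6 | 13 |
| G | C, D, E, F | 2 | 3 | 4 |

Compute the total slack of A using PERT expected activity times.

1 weeks

te_A = (1 + 4·4 + 7)/6 = 24/6 = 4
te_B = (1 + 4·5 + 9)/6 = 30/6 = 5
te_C = (5 + 4·6 + 13)/6 = 42/6 = 7
te_D = (9 + 4·14 + 19)/6 = 84/6 = 14
te_E = (4 + 4·5 + 12)/6 = 36/6 = 6
te_F = (5 + 4·6 + 13)/6 = 42/6 = 7
te_G = (2 + 4·3 + 4)/6 = 18/6 = 3

Forward pass:
ES_A = 0; EF_A = 4
ES_B = 0; EF_B = 5
ES_C = 5; EF_C = 5+7 = 12
ES_D = max(EF_A=4, EF_B=5) = 5; EF_D = 5+14 = 19
ES_E = 5; EF_E = 5+6 = 11
ES_F = 5; EF_F = 5+7 = 12
ES_G = max(EF_C=12, EF_D=19, EF_E=11, EF_F=12) = 19; EF_G = 19+3 = 22
Expected project duration μ = 22 weeks. Critical path: B → D → G.

Backward pass:
LF_G = 22; LS_G = 22−3 = 19
LF_F = LS_G = 19; LS_F = 19−7 = 12
LF_E = LS_G = 19; LS_E = 19−6 = 13
LF_D = LS_G = 19; LS_D = 19−14 = 5
LF_C = LS_G = 19; LS_C = 19−7 = 12
LF_B = min(LS_C=12, LS_D=5, LS_E=13, LS_F=12) = 5; LS_B = 5−5 = 0
LF_A = LS_D = 5; LS_A = 5−4 = 1
Slack_A = LS_A − ES_A = 1 − 0 = 1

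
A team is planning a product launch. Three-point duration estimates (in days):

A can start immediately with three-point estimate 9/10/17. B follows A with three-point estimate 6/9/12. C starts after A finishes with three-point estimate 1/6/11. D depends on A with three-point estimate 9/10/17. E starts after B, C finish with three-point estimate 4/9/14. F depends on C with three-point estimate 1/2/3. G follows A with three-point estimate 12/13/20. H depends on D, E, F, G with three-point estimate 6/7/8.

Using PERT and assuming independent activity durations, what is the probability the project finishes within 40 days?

0.954

te_A = (9 + 4·10 + 17)/6 = 66/6 = 11; σ²_A = ((17−9)/6)² = 1.778
te_B = (6 + 4·9 + 12)/6 = 54/6 = 9; σ²_B = ((12−6)/6)² = 1.000
te_C = (1 + 4·6 + 11)/6 = 36/6 = 6; σ²_C = ((11−1)/6)² = 2.778
te_D = (9 + 4·10 + 17)/6 = 66/6 = 11; σ²_D = ((17−9)/6)² = 1.778
te_E = (4 + 4·9 + 14)/6 = 54/6 = 9; σ²_E = ((14−4)/6)² = 2.778
te_F = (1 + 4·2 + 3)/6 = 12/6 = 2; σ²_F = ((3−1)/6)² = 0.111
te_G = (12 + 4·13 + 20)/6 = 84/6 = 14; σ²_G = ((20−12)/6)² = 1.778
te_H = (6 + 4·7 + 8)/6 = 42/6 = 7; σ²_H = ((8−6)/6)² = 0.111

Forward pass:
ES_A = 0; EF_A = 11
ES_B = 11; EF_B = 11+9 = 20
ES_C = 11; EF_C = 11+6 = 17
ES_D = 11; EF_D = 11+11 = 22
ES_E = max(EF_B=20, EF_C=17) = 20; EF_E = 20+9 = 29
ES_F = 17; EF_F = 17+2 = 19
ES_G = 11; EF_G = 11+14 = 25
ES_H = max(EF_D=22, EF_E=29, EF_F=19, EF_G=25) = 29; EF_H = 29+7 = 36
Expected project duration μ = 36 days. Critical path: A → B → E → H.

Variance along critical path = 1.778 + 1.000 + 2.778 + 0.111 = 5.667; σ = √5.667 = 2.380 days.
Z = (40 − 36) / 2.380 = 1.680
P(T ≤ 40) = Φ(1.680) ≈ 0.954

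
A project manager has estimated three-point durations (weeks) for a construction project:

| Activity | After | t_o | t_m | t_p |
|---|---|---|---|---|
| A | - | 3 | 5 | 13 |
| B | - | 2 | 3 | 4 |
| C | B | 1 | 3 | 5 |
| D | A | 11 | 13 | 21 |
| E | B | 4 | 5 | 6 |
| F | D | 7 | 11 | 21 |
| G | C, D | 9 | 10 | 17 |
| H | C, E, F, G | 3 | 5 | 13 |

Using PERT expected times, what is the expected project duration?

te_A = (3 + 4·5 + 13)/6 = 36/6 = 6
te_B = (2 + 4·3 + 4)/6 = 18/6 = 3
te_C = (1 + 4·3 + 5)/6 = 18/6 = 3
te_D = (11 + 4·13 + 21)/6 = 84/6 = 14
te_E = (4 + 4·5 + 6)/6 = 30/6 = 5
te_F = (7 + 4·11 + 21)/6 = 72/6 = 12
te_G = (9 + 4·10 + 17)/6 = 66/6 = 11
te_H = (3 + 4·5 + 13)/6 = 36/6 = 6

Forward pass:
ES_A = 0; EF_A = 6
ES_B = 0; EF_B = 3
ES_C = 3; EF_C = 3+3 = 6
ES_D = 6; EF_D = 6+14 = 20
ES_E = 3; EF_E = 3+5 = 8
ES_F = 20; EF_F = 20+12 = 32
ES_G = max(EF_C=6, EF_D=20) = 20; EF_G = 20+11 = 31
ES_H = max(EF_C=6, EF_E=8, EF_F=32, EF_G=31) = 32; EF_H = 32+6 = 38
Expected project duration μ = 38 weeks. Critical path: A → D → F → H.

38 weeks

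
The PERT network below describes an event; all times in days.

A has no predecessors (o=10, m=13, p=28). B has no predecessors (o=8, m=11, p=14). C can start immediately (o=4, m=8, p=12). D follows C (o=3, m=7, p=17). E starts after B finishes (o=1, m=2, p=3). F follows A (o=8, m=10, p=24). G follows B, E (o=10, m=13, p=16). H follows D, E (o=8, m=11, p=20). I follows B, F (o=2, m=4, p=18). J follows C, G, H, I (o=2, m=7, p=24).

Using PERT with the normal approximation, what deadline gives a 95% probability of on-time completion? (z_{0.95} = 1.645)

te_A = (10 + 4·13 + 28)/6 = 90/6 = 15; σ²_A = ((28−10)/6)² = 9.000
te_B = (8 + 4·11 + 14)/6 = 66/6 = 11; σ²_B = ((14−8)/6)² = 1.000
te_C = (4 + 4·8 + 12)/6 = 48/6 = 8; σ²_C = ((12−4)/6)² = 1.778
te_D = (3 + 4·7 + 17)/6 = 48/6 = 8; σ²_D = ((17−3)/6)² = 5.444
te_E = (1 + 4·2 + 3)/6 = 12/6 = 2; σ²_E = ((3−1)/6)² = 0.111
te_F = (8 + 4·10 + 24)/6 = 72/6 = 12; σ²_F = ((24−8)/6)² = 7.111
te_G = (10 + 4·13 + 16)/6 = 78/6 = 13; σ²_G = ((16−10)/6)² = 1.000
te_H = (8 + 4·11 + 20)/6 = 72/6 = 12; σ²_H = ((20−8)/6)² = 4.000
te_I = (2 + 4·4 + 18)/6 = 36/6 = 6; σ²_I = ((18−2)/6)² = 7.111
te_J = (2 + 4·7 + 24)/6 = 54/6 = 9; σ²_J = ((24−2)/6)² = 13.444

Forward pass:
ES_A = 0; EF_A = 15
ES_B = 0; EF_B = 11
ES_C = 0; EF_C = 8
ES_D = 8; EF_D = 8+8 = 16
ES_E = 11; EF_E = 11+2 = 13
ES_F = 15; EF_F = 15+12 = 27
ES_G = max(EF_B=11, EF_E=13) = 13; EF_G = 13+13 = 26
ES_H = max(EF_D=16, EF_E=13) = 16; EF_H = 16+12 = 28
ES_I = max(EF_B=11, EF_F=27) = 27; EF_I = 27+6 = 33
ES_J = max(EF_C=8, EF_G=26, EF_H=28, EF_I=33) = 33; EF_J = 33+9 = 42
Expected project duration μ = 42 days. Critical path: A → F → I → J.

Variance along critical path = 9.000 + 7.111 + 7.111 + 13.444 = 36.667; σ = 6.055 days.
D = μ + z·σ = 42 + 1.645·6.055 = 52.0 days

52.0 days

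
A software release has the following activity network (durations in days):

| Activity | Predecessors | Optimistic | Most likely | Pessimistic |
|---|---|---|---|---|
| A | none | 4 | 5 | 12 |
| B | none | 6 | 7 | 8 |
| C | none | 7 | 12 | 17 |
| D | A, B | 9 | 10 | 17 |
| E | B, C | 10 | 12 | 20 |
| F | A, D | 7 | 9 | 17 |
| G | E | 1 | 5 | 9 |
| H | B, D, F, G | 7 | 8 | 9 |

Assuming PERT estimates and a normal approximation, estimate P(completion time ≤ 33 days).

0.033

te_A = (4 + 4·5 + 12)/6 = 36/6 = 6; σ²_A = ((12−4)/6)² = 1.778
te_B = (6 + 4·7 + 8)/6 = 42/6 = 7; σ²_B = ((8−6)/6)² = 0.111
te_C = (7 + 4·12 + 17)/6 = 72/6 = 12; σ²_C = ((17−7)/6)² = 2.778
te_D = (9 + 4·10 + 17)/6 = 66/6 = 11; σ²_D = ((17−9)/6)² = 1.778
te_E = (10 + 4·12 + 20)/6 = 78/6 = 13; σ²_E = ((20−10)/6)² = 2.778
te_F = (7 + 4·9 + 17)/6 = 60/6 = 10; σ²_F = ((17−7)/6)² = 2.778
te_G = (1 + 4·5 + 9)/6 = 30/6 = 5; σ²_G = ((9−1)/6)² = 1.778
te_H = (7 + 4·8 + 9)/6 = 48/6 = 8; σ²_H = ((9−7)/6)² = 0.111

Forward pass:
ES_A = 0; EF_A = 6
ES_B = 0; EF_B = 7
ES_C = 0; EF_C = 12
ES_D = max(EF_A=6, EF_B=7) = 7; EF_D = 7+11 = 18
ES_E = max(EF_B=7, EF_C=12) = 12; EF_E = 12+13 = 25
ES_F = max(EF_A=6, EF_D=18) = 18; EF_F = 18+10 = 28
ES_G = 25; EF_G = 25+5 = 30
ES_H = max(EF_B=7, EF_D=18, EF_F=28, EF_G=30) = 30; EF_H = 30+8 = 38
Expected project duration μ = 38 days. Critical path: C → E → G → H.

Variance along critical path = 2.778 + 2.778 + 1.778 + 0.111 = 7.444; σ = √7.444 = 2.728 days.
Z = (33 − 38) / 2.728 = -1.833
P(T ≤ 33) = Φ(-1.833) ≈ 0.033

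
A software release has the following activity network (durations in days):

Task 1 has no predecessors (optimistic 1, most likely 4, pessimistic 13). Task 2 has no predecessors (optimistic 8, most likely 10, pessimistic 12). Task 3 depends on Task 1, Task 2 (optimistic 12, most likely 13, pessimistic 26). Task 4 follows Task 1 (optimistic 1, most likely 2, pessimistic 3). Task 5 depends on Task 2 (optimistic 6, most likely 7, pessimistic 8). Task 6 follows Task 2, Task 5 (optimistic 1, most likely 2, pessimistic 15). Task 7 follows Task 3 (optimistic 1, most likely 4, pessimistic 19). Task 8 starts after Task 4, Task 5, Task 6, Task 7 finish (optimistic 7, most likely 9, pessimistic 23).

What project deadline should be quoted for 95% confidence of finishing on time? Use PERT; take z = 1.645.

te_Task 1 = (1 + 4·4 + 13)/6 = 30/6 = 5; σ²_Task 1 = ((13−1)/6)² = 4.000
te_Task 2 = (8 + 4·10 + 12)/6 = 60/6 = 10; σ²_Task 2 = ((12−8)/6)² = 0.444
te_Task 3 = (12 + 4·13 + 26)/6 = 90/6 = 15; σ²_Task 3 = ((26−12)/6)² = 5.444
te_Task 4 = (1 + 4·2 + 3)/6 = 12/6 = 2; σ²_Task 4 = ((3−1)/6)² = 0.111
te_Task 5 = (6 + 4·7 + 8)/6 = 42/6 = 7; σ²_Task 5 = ((8−6)/6)² = 0.111
te_Task 6 = (1 + 4·2 + 15)/6 = 24/6 = 4; σ²_Task 6 = ((15−1)/6)² = 5.444
te_Task 7 = (1 + 4·4 + 19)/6 = 36/6 = 6; σ²_Task 7 = ((19−1)/6)² = 9.000
te_Task 8 = (7 + 4·9 + 23)/6 = 66/6 = 11; σ²_Task 8 = ((23−7)/6)² = 7.111

Forward pass:
ES_Task 1 = 0; EF_Task 1 = 5
ES_Task 2 = 0; EF_Task 2 = 10
ES_Task 3 = max(EF_Task 1=5, EF_Task 2=10) = 10; EF_Task 3 = 10+15 = 25
ES_Task 4 = 5; EF_Task 4 = 5+2 = 7
ES_Task 5 = 10; EF_Task 5 = 10+7 = 17
ES_Task 6 = max(EF_Task 2=10, EF_Task 5=17) = 17; EF_Task 6 = 17+4 = 21
ES_Task 7 = 25; EF_Task 7 = 25+6 = 31
ES_Task 8 = max(EF_Task 4=7, EF_Task 5=17, EF_Task 6=21, EF_Task 7=31) = 31; EF_Task 8 = 31+11 = 42
Expected project duration μ = 42 days. Critical path: Task 2 → Task 3 → Task 7 → Task 8.

Variance along critical path = 0.444 + 5.444 + 9.000 + 7.111 = 22.000; σ = 4.690 days.
D = μ + z·σ = 42 + 1.645·4.690 = 49.7 days

49.7 days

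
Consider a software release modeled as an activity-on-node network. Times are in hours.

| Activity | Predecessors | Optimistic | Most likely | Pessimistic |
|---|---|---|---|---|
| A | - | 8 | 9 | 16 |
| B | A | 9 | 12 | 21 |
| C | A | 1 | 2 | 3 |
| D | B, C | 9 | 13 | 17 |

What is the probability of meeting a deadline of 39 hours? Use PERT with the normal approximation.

te_A = (8 + 4·9 + 16)/6 = 60/6 = 10; σ²_A = ((16−8)/6)² = 1.778
te_B = (9 + 4·12 + 21)/6 = 78/6 = 13; σ²_B = ((21−9)/6)² = 4.000
te_C = (1 + 4·2 + 3)/6 = 12/6 = 2; σ²_C = ((3−1)/6)² = 0.111
te_D = (9 + 4·13 + 17)/6 = 78/6 = 13; σ²_D = ((17−9)/6)² = 1.778

Forward pass:
ES_A = 0; EF_A = 10
ES_B = 10; EF_B = 10+13 = 23
ES_C = 10; EF_C = 10+2 = 12
ES_D = max(EF_B=23, EF_C=12) = 23; EF_D = 23+13 = 36
Expected project duration μ = 36 hours. Critical path: A → B → D.

Variance along critical path = 1.778 + 4.000 + 1.778 = 7.556; σ = √7.556 = 2.749 hours.
Z = (39 − 36) / 2.749 = 1.091
P(T ≤ 39) = Φ(1.091) ≈ 0.862

0.862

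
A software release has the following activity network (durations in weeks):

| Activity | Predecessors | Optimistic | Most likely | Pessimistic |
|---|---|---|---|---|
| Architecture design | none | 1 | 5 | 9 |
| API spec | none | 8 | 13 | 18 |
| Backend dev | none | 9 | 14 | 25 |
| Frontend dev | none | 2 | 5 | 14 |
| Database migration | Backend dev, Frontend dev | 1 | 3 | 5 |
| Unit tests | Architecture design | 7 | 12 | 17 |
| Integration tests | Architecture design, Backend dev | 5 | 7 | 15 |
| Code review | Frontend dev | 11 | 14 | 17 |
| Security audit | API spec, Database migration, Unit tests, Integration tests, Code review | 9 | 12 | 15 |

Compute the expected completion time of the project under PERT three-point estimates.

te_Architecture design = (1 + 4·5 + 9)/6 = 30/6 = 5
te_API spec = (8 + 4·13 + 18)/6 = 78/6 = 13
te_Backend dev = (9 + 4·14 + 25)/6 = 90/6 = 15
te_Frontend dev = (2 + 4·5 + 14)/6 = 36/6 = 6
te_Database migration = (1 + 4·3 + 5)/6 = 18/6 = 3
te_Unit tests = (7 + 4·12 + 17)/6 = 72/6 = 12
te_Integration tests = (5 + 4·7 + 15)/6 = 48/6 = 8
te_Code review = (11 + 4·14 + 17)/6 = 84/6 = 14
te_Security audit = (9 + 4·12 + 15)/6 = 72/6 = 12

Forward pass:
ES_Architecture design = 0; EF_Architecture design = 5
ES_API spec = 0; EF_API spec = 13
ES_Backend dev = 0; EF_Backend dev = 15
ES_Frontend dev = 0; EF_Frontend dev = 6
ES_Database migration = max(EF_Backend dev=15, EF_Frontend dev=6) = 15; EF_Database migration = 15+3 = 18
ES_Unit tests = 5; EF_Unit tests = 5+12 = 17
ES_Integration tests = max(EF_Architecture design=5, EF_Backend dev=15) = 15; EF_Integration tests = 15+8 = 23
ES_Code review = 6; EF_Code review = 6+14 = 20
ES_Security audit = max(EF_API spec=13, EF_Database migration=18, EF_Unit tests=17, EF_Integration tests=23, EF_Code review=20) = 23; EF_Security audit = 23+12 = 35
Expected project duration μ = 35 weeks. Critical path: Backend dev → Integration tests → Security audit.

35 weeks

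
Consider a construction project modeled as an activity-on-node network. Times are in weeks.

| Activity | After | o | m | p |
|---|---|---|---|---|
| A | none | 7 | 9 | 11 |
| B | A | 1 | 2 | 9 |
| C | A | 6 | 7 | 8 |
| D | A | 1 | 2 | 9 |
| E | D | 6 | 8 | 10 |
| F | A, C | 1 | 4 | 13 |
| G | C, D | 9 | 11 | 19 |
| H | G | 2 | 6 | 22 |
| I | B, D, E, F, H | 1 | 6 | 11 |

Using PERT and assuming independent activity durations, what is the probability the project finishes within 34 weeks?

0.027

te_A = (7 + 4·9 + 11)/6 = 54/6 = 9; σ²_A = ((11−7)/6)² = 0.444
te_B = (1 + 4·2 + 9)/6 = 18/6 = 3; σ²_B = ((9−1)/6)² = 1.778
te_C = (6 + 4·7 + 8)/6 = 42/6 = 7; σ²_C = ((8−6)/6)² = 0.111
te_D = (1 + 4·2 + 9)/6 = 18/6 = 3; σ²_D = ((9−1)/6)² = 1.778
te_E = (6 + 4·8 + 10)/6 = 48/6 = 8; σ²_E = ((10−6)/6)² = 0.444
te_F = (1 + 4·4 + 13)/6 = 30/6 = 5; σ²_F = ((13−1)/6)² = 4.000
te_G = (9 + 4·11 + 19)/6 = 72/6 = 12; σ²_G = ((19−9)/6)² = 2.778
te_H = (2 + 4·6 + 22)/6 = 48/6 = 8; σ²_H = ((22−2)/6)² = 11.111
te_I = (1 + 4·6 + 11)/6 = 36/6 = 6; σ²_I = ((11−1)/6)² = 2.778

Forward pass:
ES_A = 0; EF_A = 9
ES_B = 9; EF_B = 9+3 = 12
ES_C = 9; EF_C = 9+7 = 16
ES_D = 9; EF_D = 9+3 = 12
ES_E = 12; EF_E = 12+8 = 20
ES_F = max(EF_A=9, EF_C=16) = 16; EF_F = 16+5 = 21
ES_G = max(EF_C=16, EF_D=12) = 16; EF_G = 16+12 = 28
ES_H = 28; EF_H = 28+8 = 36
ES_I = max(EF_B=12, EF_D=12, EF_E=20, EF_F=21, EF_H=36) = 36; EF_I = 36+6 = 42
Expected project duration μ = 42 weeks. Critical path: A → C → G → H → I.

Variance along critical path = 0.444 + 0.111 + 2.778 + 11.111 + 2.778 = 17.222; σ = √17.222 = 4.150 weeks.
Z = (34 − 42) / 4.150 = -1.928
P(T ≤ 34) = Φ(-1.928) ≈ 0.027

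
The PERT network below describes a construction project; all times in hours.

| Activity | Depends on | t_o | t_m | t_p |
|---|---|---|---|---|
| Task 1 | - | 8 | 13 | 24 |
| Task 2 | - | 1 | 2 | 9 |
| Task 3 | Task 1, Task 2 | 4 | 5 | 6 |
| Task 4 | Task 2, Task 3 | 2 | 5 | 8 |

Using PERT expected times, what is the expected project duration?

24 hours

te_Task 1 = (8 + 4·13 + 24)/6 = 84/6 = 14
te_Task 2 = (1 + 4·2 + 9)/6 = 18/6 = 3
te_Task 3 = (4 + 4·5 + 6)/6 = 30/6 = 5
te_Task 4 = (2 + 4·5 + 8)/6 = 30/6 = 5

Forward pass:
ES_Task 1 = 0; EF_Task 1 = 14
ES_Task 2 = 0; EF_Task 2 = 3
ES_Task 3 = max(EF_Task 1=14, EF_Task 2=3) = 14; EF_Task 3 = 14+5 = 19
ES_Task 4 = max(EF_Task 2=3, EF_Task 3=19) = 19; EF_Task 4 = 19+5 = 24
Expected project duration μ = 24 hours. Critical path: Task 1 → Task 3 → Task 4.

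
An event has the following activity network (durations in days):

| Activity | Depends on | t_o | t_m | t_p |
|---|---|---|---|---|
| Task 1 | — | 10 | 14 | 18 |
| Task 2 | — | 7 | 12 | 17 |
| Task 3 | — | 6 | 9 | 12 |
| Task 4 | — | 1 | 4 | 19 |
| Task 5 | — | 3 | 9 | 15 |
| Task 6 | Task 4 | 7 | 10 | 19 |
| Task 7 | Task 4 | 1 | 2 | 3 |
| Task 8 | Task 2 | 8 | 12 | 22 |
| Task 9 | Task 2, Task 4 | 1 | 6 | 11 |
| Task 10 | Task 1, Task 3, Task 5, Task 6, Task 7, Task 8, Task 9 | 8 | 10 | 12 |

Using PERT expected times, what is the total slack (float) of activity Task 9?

te_Task 1 = (10 + 4·14 + 18)/6 = 84/6 = 14
te_Task 2 = (7 + 4·12 + 17)/6 = 72/6 = 12
te_Task 3 = (6 + 4·9 + 12)/6 = 54/6 = 9
te_Task 4 = (1 + 4·4 + 19)/6 = 36/6 = 6
te_Task 5 = (3 + 4·9 + 15)/6 = 54/6 = 9
te_Task 6 = (7 + 4·10 + 19)/6 = 66/6 = 11
te_Task 7 = (1 + 4·2 + 3)/6 = 12/6 = 2
te_Task 8 = (8 + 4·12 + 22)/6 = 78/6 = 13
te_Task 9 = (1 + 4·6 + 11)/6 = 36/6 = 6
te_Task 10 = (8 + 4·10 + 12)/6 = 60/6 = 10

Forward pass:
ES_Task 1 = 0; EF_Task 1 = 14
ES_Task 2 = 0; EF_Task 2 = 12
ES_Task 3 = 0; EF_Task 3 = 9
ES_Task 4 = 0; EF_Task 4 = 6
ES_Task 5 = 0; EF_Task 5 = 9
ES_Task 6 = 6; EF_Task 6 = 6+11 = 17
ES_Task 7 = 6; EF_Task 7 = 6+2 = 8
ES_Task 8 = 12; EF_Task 8 = 12+13 = 25
ES_Task 9 = max(EF_Task 2=12, EF_Task 4=6) = 12; EF_Task 9 = 12+6 = 18
ES_Task 10 = max(EF_Task 1=14, EF_Task 3=9, EF_Task 5=9, EF_Task 6=17, EF_Task 7=8, EF_Task 8=25, EF_Task 9=18) = 25; EF_Task 10 = 25+10 = 35
Expected project duration μ = 35 days. Critical path: Task 2 → Task 8 → Task 10.

Backward pass:
LF_Task 10 = 35; LS_Task 10 = 35−10 = 25
LF_Task 9 = LS_Task 10 = 25; LS_Task 9 = 25−6 = 19
LF_Task 8 = LS_Task 10 = 25; LS_Task 8 = 25−13 = 12
LF_Task 7 = LS_Task 10 = 25; LS_Task 7 = 25−2 = 23
LF_Task 6 = LS_Task 10 = 25; LS_Task 6 = 25−11 = 14
LF_Task 5 = LS_Task 10 = 25; LS_Task 5 = 25−9 = 16
LF_Task 4 = min(LS_Task 6=14, LS_Task 7=23, LS_Task 9=19) = 14; LS_Task 4 = 14−6 = 8
LF_Task 3 = LS_Task 10 = 25; LS_Task 3 = 25−9 = 16
LF_Task 2 = min(LS_Task 8=12, LS_Task 9=19) = 12; LS_Task 2 = 12−12 = 0
LF_Task 1 = LS_Task 10 = 25; LS_Task 1 = 25−14 = 11
Slack_Task 9 = LS_Task 9 − ES_Task 9 = 19 − 12 = 7

7 days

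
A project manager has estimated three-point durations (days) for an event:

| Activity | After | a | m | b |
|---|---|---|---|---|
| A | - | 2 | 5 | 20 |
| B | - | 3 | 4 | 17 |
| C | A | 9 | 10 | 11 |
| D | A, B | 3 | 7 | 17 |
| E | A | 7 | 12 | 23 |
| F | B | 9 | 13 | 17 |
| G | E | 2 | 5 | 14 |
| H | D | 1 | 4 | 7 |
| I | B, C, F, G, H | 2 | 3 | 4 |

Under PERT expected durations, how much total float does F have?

te_A = (2 + 4·5 + 20)/6 = 42/6 = 7
te_B = (3 + 4·4 + 17)/6 = 36/6 = 6
te_C = (9 + 4·10 + 11)/6 = 60/6 = 10
te_D = (3 + 4·7 + 17)/6 = 48/6 = 8
te_E = (7 + 4·12 + 23)/6 = 78/6 = 13
te_F = (9 + 4·13 + 17)/6 = 78/6 = 13
te_G = (2 + 4·5 + 14)/6 = 36/6 = 6
te_H = (1 + 4·4 + 7)/6 = 24/6 = 4
te_I = (2 + 4·3 + 4)/6 = 18/6 = 3

Forward pass:
ES_A = 0; EF_A = 7
ES_B = 0; EF_B = 6
ES_C = 7; EF_C = 7+10 = 17
ES_D = max(EF_A=7, EF_B=6) = 7; EF_D = 7+8 = 15
ES_E = 7; EF_E = 7+13 = 20
ES_F = 6; EF_F = 6+13 = 19
ES_G = 20; EF_G = 20+6 = 26
ES_H = 15; EF_H = 15+4 = 19
ES_I = max(EF_B=6, EF_C=17, EF_F=19, EF_G=26, EF_H=19) = 26; EF_I = 26+3 = 29
Expected project duration μ = 29 days. Critical path: A → E → G → I.

Backward pass:
LF_I = 29; LS_I = 29−3 = 26
LF_H = LS_I = 26; LS_H = 26−4 = 22
LF_G = LS_I = 26; LS_G = 26−6 = 20
LF_F = LS_I = 26; LS_F = 26−13 = 13
LF_E = LS_G = 20; LS_E = 20−13 = 7
LF_D = LS_H = 22; LS_D = 22−8 = 14
LF_C = LS_I = 26; LS_C = 26−10 = 16
LF_B = min(LS_D=14, LS_F=13, LS_I=26) = 13; LS_B = 13−6 = 7
LF_A = min(LS_C=16, LS_D=14, LS_E=7) = 7; LS_A = 7−7 = 0
Slack_F = LS_F − ES_F = 13 − 6 = 7

7 days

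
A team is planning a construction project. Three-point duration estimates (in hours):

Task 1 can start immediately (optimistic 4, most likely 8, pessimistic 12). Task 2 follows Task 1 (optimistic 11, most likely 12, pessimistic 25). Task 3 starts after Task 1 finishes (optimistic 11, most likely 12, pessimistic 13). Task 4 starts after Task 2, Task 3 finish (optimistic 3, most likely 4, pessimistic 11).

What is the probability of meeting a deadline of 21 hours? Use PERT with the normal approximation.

0.023

te_Task 1 = (4 + 4·8 + 12)/6 = 48/6 = 8; σ²_Task 1 = ((12−4)/6)² = 1.778
te_Task 2 = (11 + 4·12 + 25)/6 = 84/6 = 14; σ²_Task 2 = ((25−11)/6)² = 5.444
te_Task 3 = (11 + 4·12 + 13)/6 = 72/6 = 12; σ²_Task 3 = ((13−11)/6)² = 0.111
te_Task 4 = (3 + 4·4 + 11)/6 = 30/6 = 5; σ²_Task 4 = ((11−3)/6)² = 1.778

Forward pass:
ES_Task 1 = 0; EF_Task 1 = 8
ES_Task 2 = 8; EF_Task 2 = 8+14 = 22
ES_Task 3 = 8; EF_Task 3 = 8+12 = 20
ES_Task 4 = max(EF_Task 2=22, EF_Task 3=20) = 22; EF_Task 4 = 22+5 = 27
Expected project duration μ = 27 hours. Critical path: Task 1 → Task 2 → Task 4.

Variance along critical path = 1.778 + 5.444 + 1.778 = 9.000; σ = √9.000 = 3.000 hours.
Z = (21 − 27) / 3.000 = -2.000
P(T ≤ 21) = Φ(-2.000) ≈ 0.023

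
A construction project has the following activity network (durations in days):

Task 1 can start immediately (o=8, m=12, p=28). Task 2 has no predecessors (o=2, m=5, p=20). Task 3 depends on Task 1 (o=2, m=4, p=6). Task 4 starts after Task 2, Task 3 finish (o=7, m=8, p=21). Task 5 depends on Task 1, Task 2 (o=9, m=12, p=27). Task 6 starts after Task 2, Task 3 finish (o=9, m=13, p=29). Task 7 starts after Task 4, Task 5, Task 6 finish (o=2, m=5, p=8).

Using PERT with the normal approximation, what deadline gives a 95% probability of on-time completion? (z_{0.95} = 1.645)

46.0 days

te_Task 1 = (8 + 4·12 + 28)/6 = 84/6 = 14; σ²_Task 1 = ((28−8)/6)² = 11.111
te_Task 2 = (2 + 4·5 + 20)/6 = 42/6 = 7; σ²_Task 2 = ((20−2)/6)² = 9.000
te_Task 3 = (2 + 4·4 + 6)/6 = 24/6 = 4; σ²_Task 3 = ((6−2)/6)² = 0.444
te_Task 4 = (7 + 4·8 + 21)/6 = 60/6 = 10; σ²_Task 4 = ((21−7)/6)² = 5.444
te_Task 5 = (9 + 4·12 + 27)/6 = 84/6 = 14; σ²_Task 5 = ((27−9)/6)² = 9.000
te_Task 6 = (9 + 4·13 + 29)/6 = 90/6 = 15; σ²_Task 6 = ((29−9)/6)² = 11.111
te_Task 7 = (2 + 4·5 + 8)/6 = 30/6 = 5; σ²_Task 7 = ((8−2)/6)² = 1.000

Forward pass:
ES_Task 1 = 0; EF_Task 1 = 14
ES_Task 2 = 0; EF_Task 2 = 7
ES_Task 3 = 14; EF_Task 3 = 14+4 = 18
ES_Task 4 = max(EF_Task 2=7, EF_Task 3=18) = 18; EF_Task 4 = 18+10 = 28
ES_Task 5 = max(EF_Task 1=14, EF_Task 2=7) = 14; EF_Task 5 = 14+14 = 28
ES_Task 6 = max(EF_Task 2=7, EF_Task 3=18) = 18; EF_Task 6 = 18+15 = 33
ES_Task 7 = max(EF_Task 4=28, EF_Task 5=28, EF_Task 6=33) = 33; EF_Task 7 = 33+5 = 38
Expected project duration μ = 38 days. Critical path: Task 1 → Task 3 → Task 6 → Task 7.

Variance along critical path = 11.111 + 0.444 + 11.111 + 1.000 = 23.667; σ = 4.865 days.
D = μ + z·σ = 38 + 1.645·4.865 = 46.0 days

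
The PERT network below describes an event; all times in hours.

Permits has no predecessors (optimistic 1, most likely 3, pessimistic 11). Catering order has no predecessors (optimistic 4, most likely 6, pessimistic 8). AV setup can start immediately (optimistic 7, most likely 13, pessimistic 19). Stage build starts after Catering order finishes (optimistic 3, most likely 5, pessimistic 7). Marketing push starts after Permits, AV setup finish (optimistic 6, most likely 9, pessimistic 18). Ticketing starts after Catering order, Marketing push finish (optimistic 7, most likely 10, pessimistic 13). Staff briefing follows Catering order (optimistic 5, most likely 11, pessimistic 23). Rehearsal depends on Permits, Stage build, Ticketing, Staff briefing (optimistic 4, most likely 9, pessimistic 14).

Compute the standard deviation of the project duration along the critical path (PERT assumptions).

te_Permits = (1 + 4·3 + 11)/6 = 24/6 = 4; σ²_Permits = ((11−1)/6)² = 2.778
te_Catering order = (4 + 4·6 + 8)/6 = 36/6 = 6; σ²_Catering order = ((8−4)/6)² = 0.444
te_AV setup = (7 + 4·13 + 19)/6 = 78/6 = 13; σ²_AV setup = ((19−7)/6)² = 4.000
te_Stage build = (3 + 4·5 + 7)/6 = 30/6 = 5; σ²_Stage build = ((7−3)/6)² = 0.444
te_Marketing push = (6 + 4·9 + 18)/6 = 60/6 = 10; σ²_Marketing push = ((18−6)/6)² = 4.000
te_Ticketing = (7 + 4·10 + 13)/6 = 60/6 = 10; σ²_Ticketing = ((13−7)/6)² = 1.000
te_Staff briefing = (5 + 4·11 + 23)/6 = 72/6 = 12; σ²_Staff briefing = ((23−5)/6)² = 9.000
te_Rehearsal = (4 + 4·9 + 14)/6 = 54/6 = 9; σ²_Rehearsal = ((14−4)/6)² = 2.778

Forward pass:
ES_Permits = 0; EF_Permits = 4
ES_Catering order = 0; EF_Catering order = 6
ES_AV setup = 0; EF_AV setup = 13
ES_Stage build = 6; EF_Stage build = 6+5 = 11
ES_Marketing push = max(EF_Permits=4, EF_AV setup=13) = 13; EF_Marketing push = 13+10 = 23
ES_Ticketing = max(EF_Catering order=6, EF_Marketing push=23) = 23; EF_Ticketing = 23+10 = 33
ES_Staff briefing = 6; EF_Staff briefing = 6+12 = 18
ES_Rehearsal = max(EF_Permits=4, EF_Stage build=11, EF_Ticketing=33, EF_Staff briefing=18) = 33; EF_Rehearsal = 33+9 = 42
Expected project duration μ = 42 hours. Critical path: AV setup → Marketing push → Ticketing → Rehearsal.

Variance along critical path = 4.000 + 4.000 + 1.000 + 2.778 = 11.778
σ = √11.778 = 3.432 hours

3.43 hours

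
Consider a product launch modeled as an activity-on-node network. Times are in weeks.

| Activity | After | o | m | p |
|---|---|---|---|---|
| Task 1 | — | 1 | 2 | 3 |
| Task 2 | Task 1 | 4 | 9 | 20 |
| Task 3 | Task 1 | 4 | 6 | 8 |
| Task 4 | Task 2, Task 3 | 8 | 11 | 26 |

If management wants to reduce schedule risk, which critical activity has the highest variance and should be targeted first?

te_Task 1 = (1 + 4·2 + 3)/6 = 12/6 = 2; σ²_Task 1 = ((3−1)/6)² = 0.111
te_Task 2 = (4 + 4·9 + 20)/6 = 60/6 = 10; σ²_Task 2 = ((20−4)/6)² = 7.111
te_Task 3 = (4 + 4·6 + 8)/6 = 36/6 = 6; σ²_Task 3 = ((8−4)/6)² = 0.444
te_Task 4 = (8 + 4·11 + 26)/6 = 78/6 = 13; σ²_Task 4 = ((26−8)/6)² = 9.000

Forward pass:
ES_Task 1 = 0; EF_Task 1 = 2
ES_Task 2 = 2; EF_Task 2 = 2+10 = 12
ES_Task 3 = 2; EF_Task 3 = 2+6 = 8
ES_Task 4 = max(EF_Task 2=12, EF_Task 3=8) = 12; EF_Task 4 = 12+13 = 25
Expected project duration μ = 25 weeks. Critical path: Task 1 → Task 2 → Task 4.

Variances on critical path: σ²_Task 1=0.111, σ²_Task 2=7.111, σ²_Task 4=9.000.
Largest is σ²_Task 4 = 9.000.

Task 4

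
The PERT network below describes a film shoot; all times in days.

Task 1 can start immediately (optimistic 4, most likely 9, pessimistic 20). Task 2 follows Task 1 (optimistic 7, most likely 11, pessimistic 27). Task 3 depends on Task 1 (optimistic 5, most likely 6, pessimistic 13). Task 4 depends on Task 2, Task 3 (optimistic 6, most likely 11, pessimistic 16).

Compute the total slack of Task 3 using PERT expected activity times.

6 days

te_Task 1 = (4 + 4·9 + 20)/6 = 60/6 = 10
te_Task 2 = (7 + 4·11 + 27)/6 = 78/6 = 13
te_Task 3 = (5 + 4·6 + 13)/6 = 42/6 = 7
te_Task 4 = (6 + 4·11 + 16)/6 = 66/6 = 11

Forward pass:
ES_Task 1 = 0; EF_Task 1 = 10
ES_Task 2 = 10; EF_Task 2 = 10+13 = 23
ES_Task 3 = 10; EF_Task 3 = 10+7 = 17
ES_Task 4 = max(EF_Task 2=23, EF_Task 3=17) = 23; EF_Task 4 = 23+11 = 34
Expected project duration μ = 34 days. Critical path: Task 1 → Task 2 → Task 4.

Backward pass:
LF_Task 4 = 34; LS_Task 4 = 34−11 = 23
LF_Task 3 = LS_Task 4 = 23; LS_Task 3 = 23−7 = 16
LF_Task 2 = LS_Task 4 = 23; LS_Task 2 = 23−13 = 10
LF_Task 1 = min(LS_Task 2=10, LS_Task 3=16) = 10; LS_Task 1 = 10−10 = 0
Slack_Task 3 = LS_Task 3 − ES_Task 3 = 16 − 10 = 6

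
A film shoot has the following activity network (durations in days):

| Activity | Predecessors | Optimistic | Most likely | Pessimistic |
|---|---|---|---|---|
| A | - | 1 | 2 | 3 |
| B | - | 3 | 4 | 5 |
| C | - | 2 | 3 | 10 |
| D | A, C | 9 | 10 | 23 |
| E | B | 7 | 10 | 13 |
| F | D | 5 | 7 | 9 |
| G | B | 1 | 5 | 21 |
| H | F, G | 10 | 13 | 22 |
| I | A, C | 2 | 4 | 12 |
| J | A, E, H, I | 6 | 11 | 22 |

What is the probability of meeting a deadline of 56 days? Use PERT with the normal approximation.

te_A = (1 + 4·2 + 3)/6 = 12/6 = 2; σ²_A = ((3−1)/6)² = 0.111
te_B = (3 + 4·4 + 5)/6 = 24/6 = 4; σ²_B = ((5−3)/6)² = 0.111
te_C = (2 + 4·3 + 10)/6 = 24/6 = 4; σ²_C = ((10−2)/6)² = 1.778
te_D = (9 + 4·10 + 23)/6 = 72/6 = 12; σ²_D = ((23−9)/6)² = 5.444
te_E = (7 + 4·10 + 13)/6 = 60/6 = 10; σ²_E = ((13−7)/6)² = 1.000
te_F = (5 + 4·7 + 9)/6 = 42/6 = 7; σ²_F = ((9−5)/6)² = 0.444
te_G = (1 + 4·5 + 21)/6 = 42/6 = 7; σ²_G = ((21−1)/6)² = 11.111
te_H = (10 + 4·13 + 22)/6 = 84/6 = 14; σ²_H = ((22−10)/6)² = 4.000
te_I = (2 + 4·4 + 12)/6 = 30/6 = 5; σ²_I = ((12−2)/6)² = 2.778
te_J = (6 + 4·11 + 22)/6 = 72/6 = 12; σ²_J = ((22−6)/6)² = 7.111

Forward pass:
ES_A = 0; EF_A = 2
ES_B = 0; EF_B = 4
ES_C = 0; EF_C = 4
ES_D = max(EF_A=2, EF_C=4) = 4; EF_D = 4+12 = 16
ES_E = 4; EF_E = 4+10 = 14
ES_F = 16; EF_F = 16+7 = 23
ES_G = 4; EF_G = 4+7 = 11
ES_H = max(EF_F=23, EF_G=11) = 23; EF_H = 23+14 = 37
ES_I = max(EF_A=2, EF_C=4) = 4; EF_I = 4+5 = 9
ES_J = max(EF_A=2, EF_E=14, EF_H=37, EF_I=9) = 37; EF_J = 37+12 = 49
Expected project duration μ = 49 days. Critical path: C → D → F → H → J.

Variance along critical path = 1.778 + 5.444 + 0.444 + 4.000 + 7.111 = 18.778; σ = √18.778 = 4.333 days.
Z = (56 − 49) / 4.333 = 1.615
P(T ≤ 56) = Φ(1.615) ≈ 0.947

0.947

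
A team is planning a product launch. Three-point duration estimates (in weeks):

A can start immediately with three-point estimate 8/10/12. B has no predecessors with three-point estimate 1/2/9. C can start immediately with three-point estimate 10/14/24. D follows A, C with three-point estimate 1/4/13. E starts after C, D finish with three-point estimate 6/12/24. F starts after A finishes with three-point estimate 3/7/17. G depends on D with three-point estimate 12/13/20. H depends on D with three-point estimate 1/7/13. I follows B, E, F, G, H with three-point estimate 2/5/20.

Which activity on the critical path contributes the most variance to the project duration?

I

te_A = (8 + 4·10 + 12)/6 = 60/6 = 10; σ²_A = ((12−8)/6)² = 0.444
te_B = (1 + 4·2 + 9)/6 = 18/6 = 3; σ²_B = ((9−1)/6)² = 1.778
te_C = (10 + 4·14 + 24)/6 = 90/6 = 15; σ²_C = ((24−10)/6)² = 5.444
te_D = (1 + 4·4 + 13)/6 = 30/6 = 5; σ²_D = ((13−1)/6)² = 4.000
te_E = (6 + 4·12 + 24)/6 = 78/6 = 13; σ²_E = ((24−6)/6)² = 9.000
te_F = (3 + 4·7 + 17)/6 = 48/6 = 8; σ²_F = ((17−3)/6)² = 5.444
te_G = (12 + 4·13 + 20)/6 = 84/6 = 14; σ²_G = ((20−12)/6)² = 1.778
te_H = (1 + 4·7 + 13)/6 = 42/6 = 7; σ²_H = ((13−1)/6)² = 4.000
te_I = (2 + 4·5 + 20)/6 = 42/6 = 7; σ²_I = ((20−2)/6)² = 9.000

Forward pass:
ES_A = 0; EF_A = 10
ES_B = 0; EF_B = 3
ES_C = 0; EF_C = 15
ES_D = max(EF_A=10, EF_C=15) = 15; EF_D = 15+5 = 20
ES_E = max(EF_C=15, EF_D=20) = 20; EF_E = 20+13 = 33
ES_F = 10; EF_F = 10+8 = 18
ES_G = 20; EF_G = 20+14 = 34
ES_H = 20; EF_H = 20+7 = 27
ES_I = max(EF_B=3, EF_E=33, EF_F=18, EF_G=34, EF_H=27) = 34; EF_I = 34+7 = 41
Expected project duration μ = 41 weeks. Critical path: C → D → G → I.

Variances on critical path: σ²_C=5.444, σ²_D=4.000, σ²_G=1.778, σ²_I=9.000.
Largest is σ²_I = 9.000.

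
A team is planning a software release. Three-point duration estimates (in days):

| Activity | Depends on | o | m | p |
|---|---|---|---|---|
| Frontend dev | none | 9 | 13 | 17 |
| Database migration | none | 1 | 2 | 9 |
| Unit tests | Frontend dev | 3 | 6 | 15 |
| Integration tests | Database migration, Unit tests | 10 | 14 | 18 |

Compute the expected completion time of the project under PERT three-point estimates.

34 days

te_Frontend dev = (9 + 4·13 + 17)/6 = 78/6 = 13
te_Database migration = (1 + 4·2 + 9)/6 = 18/6 = 3
te_Unit tests = (3 + 4·6 + 15)/6 = 42/6 = 7
te_Integration tests = (10 + 4·14 + 18)/6 = 84/6 = 14

Forward pass:
ES_Frontend dev = 0; EF_Frontend dev = 13
ES_Database migration = 0; EF_Database migration = 3
ES_Unit tests = 13; EF_Unit tests = 13+7 = 20
ES_Integration tests = max(EF_Database migration=3, EF_Unit tests=20) = 20; EF_Integration tests = 20+14 = 34
Expected project duration μ = 34 days. Critical path: Frontend dev → Unit tests → Integration tests.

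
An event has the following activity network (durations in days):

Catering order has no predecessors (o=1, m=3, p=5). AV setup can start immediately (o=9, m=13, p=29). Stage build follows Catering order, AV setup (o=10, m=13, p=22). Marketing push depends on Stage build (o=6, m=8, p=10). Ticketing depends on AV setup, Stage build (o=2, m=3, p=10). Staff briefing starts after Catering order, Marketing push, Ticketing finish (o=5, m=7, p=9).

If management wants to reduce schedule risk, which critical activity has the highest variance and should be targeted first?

te_Catering order = (1 + 4·3 + 5)/6 = 18/6 = 3; σ²_Catering order = ((5−1)/6)² = 0.444
te_AV setup = (9 + 4·13 + 29)/6 = 90/6 = 15; σ²_AV setup = ((29−9)/6)² = 11.111
te_Stage build = (10 + 4·13 + 22)/6 = 84/6 = 14; σ²_Stage build = ((22−10)/6)² = 4.000
te_Marketing push = (6 + 4·8 + 10)/6 = 48/6 = 8; σ²_Marketing push = ((10−6)/6)² = 0.444
te_Ticketing = (2 + 4·3 + 10)/6 = 24/6 = 4; σ²_Ticketing = ((10−2)/6)² = 1.778
te_Staff briefing = (5 + 4·7 + 9)/6 = 42/6 = 7; σ²_Staff briefing = ((9−5)/6)² = 0.444

Forward pass:
ES_Catering order = 0; EF_Catering order = 3
ES_AV setup = 0; EF_AV setup = 15
ES_Stage build = max(EF_Catering order=3, EF_AV setup=15) = 15; EF_Stage build = 15+14 = 29
ES_Marketing push = 29; EF_Marketing push = 29+8 = 37
ES_Ticketing = max(EF_AV setup=15, EF_Stage build=29) = 29; EF_Ticketing = 29+4 = 33
ES_Staff briefing = max(EF_Catering order=3, EF_Marketing push=37, EF_Ticketing=33) = 37; EF_Staff briefing = 37+7 = 44
Expected project duration μ = 44 days. Critical path: AV setup → Stage build → Marketing push → Staff briefing.

Variances on critical path: σ²_AV setup=11.111, σ²_Stage build=4.000, σ²_Marketing push=0.444, σ²_Staff briefing=0.444.
Largest is σ²_AV setup = 11.111.

AV setup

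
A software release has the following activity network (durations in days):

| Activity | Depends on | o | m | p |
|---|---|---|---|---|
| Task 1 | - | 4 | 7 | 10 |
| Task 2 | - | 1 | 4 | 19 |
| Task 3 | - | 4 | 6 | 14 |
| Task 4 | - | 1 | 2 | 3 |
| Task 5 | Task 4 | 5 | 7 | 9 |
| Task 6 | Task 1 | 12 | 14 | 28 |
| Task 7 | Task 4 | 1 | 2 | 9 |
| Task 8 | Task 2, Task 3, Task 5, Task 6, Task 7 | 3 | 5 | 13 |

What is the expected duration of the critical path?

te_Task 1 = (4 + 4·7 + 10)/6 = 42/6 = 7
te_Task 2 = (1 + 4·4 + 19)/6 = 36/6 = 6
te_Task 3 = (4 + 4·6 + 14)/6 = 42/6 = 7
te_Task 4 = (1 + 4·2 + 3)/6 = 12/6 = 2
te_Task 5 = (5 + 4·7 + 9)/6 = 42/6 = 7
te_Task 6 = (12 + 4·14 + 28)/6 = 96/6 = 16
te_Task 7 = (1 + 4·2 + 9)/6 = 18/6 = 3
te_Task 8 = (3 + 4·5 + 13)/6 = 36/6 = 6

Forward pass:
ES_Task 1 = 0; EF_Task 1 = 7
ES_Task 2 = 0; EF_Task 2 = 6
ES_Task 3 = 0; EF_Task 3 = 7
ES_Task 4 = 0; EF_Task 4 = 2
ES_Task 5 = 2; EF_Task 5 = 2+7 = 9
ES_Task 6 = 7; EF_Task 6 = 7+16 = 23
ES_Task 7 = 2; EF_Task 7 = 2+3 = 5
ES_Task 8 = max(EF_Task 2=6, EF_Task 3=7, EF_Task 5=9, EF_Task 6=23, EF_Task 7=5) = 23; EF_Task 8 = 23+6 = 29
Expected project duration μ = 29 days. Critical path: Task 1 → Task 6 → Task 8.

29 days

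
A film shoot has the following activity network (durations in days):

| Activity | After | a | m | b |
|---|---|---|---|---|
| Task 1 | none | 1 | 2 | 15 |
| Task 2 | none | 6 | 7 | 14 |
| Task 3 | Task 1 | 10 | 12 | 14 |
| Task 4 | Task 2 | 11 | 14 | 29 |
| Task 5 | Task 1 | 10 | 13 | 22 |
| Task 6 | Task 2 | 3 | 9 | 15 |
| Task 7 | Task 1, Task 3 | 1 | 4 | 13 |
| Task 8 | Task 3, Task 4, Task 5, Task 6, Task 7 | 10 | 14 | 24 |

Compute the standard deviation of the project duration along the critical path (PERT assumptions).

te_Task 1 = (1 + 4·2 + 15)/6 = 24/6 = 4; σ²_Task 1 = ((15−1)/6)² = 5.444
te_Task 2 = (6 + 4·7 + 14)/6 = 48/6 = 8; σ²_Task 2 = ((14−6)/6)² = 1.778
te_Task 3 = (10 + 4·12 + 14)/6 = 72/6 = 12; σ²_Task 3 = ((14−10)/6)² = 0.444
te_Task 4 = (11 + 4·14 + 29)/6 = 96/6 = 16; σ²_Task 4 = ((29−11)/6)² = 9.000
te_Task 5 = (10 + 4·13 + 22)/6 = 84/6 = 14; σ²_Task 5 = ((22−10)/6)² = 4.000
te_Task 6 = (3 + 4·9 + 15)/6 = 54/6 = 9; σ²_Task 6 = ((15−3)/6)² = 4.000
te_Task 7 = (1 + 4·4 + 13)/6 = 30/6 = 5; σ²_Task 7 = ((13−1)/6)² = 4.000
te_Task 8 = (10 + 4·14 + 24)/6 = 90/6 = 15; σ²_Task 8 = ((24−10)/6)² = 5.444

Forward pass:
ES_Task 1 = 0; EF_Task 1 = 4
ES_Task 2 = 0; EF_Task 2 = 8
ES_Task 3 = 4; EF_Task 3 = 4+12 = 16
ES_Task 4 = 8; EF_Task 4 = 8+16 = 24
ES_Task 5 = 4; EF_Task 5 = 4+14 = 18
ES_Task 6 = 8; EF_Task 6 = 8+9 = 17
ES_Task 7 = max(EF_Task 1=4, EF_Task 3=16) = 16; EF_Task 7 = 16+5 = 21
ES_Task 8 = max(EF_Task 3=16, EF_Task 4=24, EF_Task 5=18, EF_Task 6=17, EF_Task 7=21) = 24; EF_Task 8 = 24+15 = 39
Expected project duration μ = 39 days. Critical path: Task 2 → Task 4 → Task 8.

Variance along critical path = 1.778 + 9.000 + 5.444 = 16.222
σ = √16.222 = 4.028 days

4.03 days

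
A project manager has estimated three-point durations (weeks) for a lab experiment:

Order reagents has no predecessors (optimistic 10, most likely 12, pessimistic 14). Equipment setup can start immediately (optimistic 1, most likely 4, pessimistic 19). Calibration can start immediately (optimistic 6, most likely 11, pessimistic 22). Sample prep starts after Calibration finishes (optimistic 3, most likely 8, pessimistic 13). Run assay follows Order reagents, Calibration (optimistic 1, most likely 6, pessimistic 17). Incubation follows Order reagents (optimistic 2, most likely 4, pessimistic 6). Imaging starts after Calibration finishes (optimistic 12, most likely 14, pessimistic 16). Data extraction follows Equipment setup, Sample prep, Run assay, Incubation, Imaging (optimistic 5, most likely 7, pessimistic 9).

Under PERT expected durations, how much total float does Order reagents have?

7 weeks

te_Order reagents = (10 + 4·12 + 14)/6 = 72/6 = 12
te_Equipment setup = (1 + 4·4 + 19)/6 = 36/6 = 6
te_Calibration = (6 + 4·11 + 22)/6 = 72/6 = 12
te_Sample prep = (3 + 4·8 + 13)/6 = 48/6 = 8
te_Run assay = (1 + 4·6 + 17)/6 = 42/6 = 7
te_Incubation = (2 + 4·4 + 6)/6 = 24/6 = 4
te_Imaging = (12 + 4·14 + 16)/6 = 84/6 = 14
te_Data extraction = (5 + 4·7 + 9)/6 = 42/6 = 7

Forward pass:
ES_Order reagents = 0; EF_Order reagents = 12
ES_Equipment setup = 0; EF_Equipment setup = 6
ES_Calibration = 0; EF_Calibration = 12
ES_Sample prep = 12; EF_Sample prep = 12+8 = 20
ES_Run assay = max(EF_Order reagents=12, EF_Calibration=12) = 12; EF_Run assay = 12+7 = 19
ES_Incubation = 12; EF_Incubation = 12+4 = 16
ES_Imaging = 12; EF_Imaging = 12+14 = 26
ES_Data extraction = max(EF_Equipment setup=6, EF_Sample prep=20, EF_Run assay=19, EF_Incubation=16, EF_Imaging=26) = 26; EF_Data extraction = 26+7 = 33
Expected project duration μ = 33 weeks. Critical path: Calibration → Imaging → Data extraction.

Backward pass:
LF_Data extraction = 33; LS_Data extraction = 33−7 = 26
LF_Imaging = LS_Data extraction = 26; LS_Imaging = 26−14 = 12
LF_Incubation = LS_Data extraction = 26; LS_Incubation = 26−4 = 22
LF_Run assay = LS_Data extraction = 26; LS_Run assay = 26−7 = 19
LF_Sample prep = LS_Data extraction = 26; LS_Sample prep = 26−8 = 18
LF_Calibration = min(LS_Sample prep=18, LS_Run assay=19, LS_Imaging=12) = 12; LS_Calibration = 12−12 = 0
LF_Equipment setup = LS_Data extraction = 26; LS_Equipment setup = 26−6 = 20
LF_Order reagents = min(LS_Run assay=19, LS_Incubation=22) = 19; LS_Order reagents = 19−12 = 7
Slack_Order reagents = LS_Order reagents − ES_Order reagents = 7 − 0 = 7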